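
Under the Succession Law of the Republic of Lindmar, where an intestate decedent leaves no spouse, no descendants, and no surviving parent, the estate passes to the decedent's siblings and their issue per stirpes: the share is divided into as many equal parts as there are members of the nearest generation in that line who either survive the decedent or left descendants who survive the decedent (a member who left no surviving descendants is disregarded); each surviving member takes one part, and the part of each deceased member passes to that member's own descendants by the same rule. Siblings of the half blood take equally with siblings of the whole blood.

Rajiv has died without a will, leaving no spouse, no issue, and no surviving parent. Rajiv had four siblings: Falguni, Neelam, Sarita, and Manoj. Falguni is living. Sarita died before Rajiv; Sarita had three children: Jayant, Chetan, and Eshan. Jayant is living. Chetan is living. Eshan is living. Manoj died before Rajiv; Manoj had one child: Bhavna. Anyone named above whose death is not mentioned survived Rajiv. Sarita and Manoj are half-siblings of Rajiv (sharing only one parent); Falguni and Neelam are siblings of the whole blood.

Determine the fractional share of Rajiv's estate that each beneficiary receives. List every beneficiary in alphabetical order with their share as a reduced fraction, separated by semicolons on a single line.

No spouse, descendants, or parent survives, so the estate passes to Rajiv's siblings per stirpes.
Half-blood and whole-blood siblings take equally under the stated rule.
The estate is divided into 4 equal shares of 1/4 among Falguni, Neelam, Sarita, Manoj.
Falguni is living and takes 1/4.
Neelam is living and takes 1/4.
Sarita predeceased; the 1/4 allotted to Sarita's branch passes to Sarita's issue by representation.
The 1/4 is divided into 3 equal shares of 1/12 among Jayant, Chetan, Eshan.
Jayant is living and takes 1/12.
Chetan is living and takes 1/12.
Eshan is living and takes 1/12.
Manoj predeceased; the 1/4 allotted to Manoj's branch passes to Manoj's issue by representation.
Bhavna is the sole taker at this level and receives the full 1/4.

Bhavna 1/4; Chetan 1/12; Eshan 1/12; Falguni 1/4; Jayant 1/12; Neelam 1/4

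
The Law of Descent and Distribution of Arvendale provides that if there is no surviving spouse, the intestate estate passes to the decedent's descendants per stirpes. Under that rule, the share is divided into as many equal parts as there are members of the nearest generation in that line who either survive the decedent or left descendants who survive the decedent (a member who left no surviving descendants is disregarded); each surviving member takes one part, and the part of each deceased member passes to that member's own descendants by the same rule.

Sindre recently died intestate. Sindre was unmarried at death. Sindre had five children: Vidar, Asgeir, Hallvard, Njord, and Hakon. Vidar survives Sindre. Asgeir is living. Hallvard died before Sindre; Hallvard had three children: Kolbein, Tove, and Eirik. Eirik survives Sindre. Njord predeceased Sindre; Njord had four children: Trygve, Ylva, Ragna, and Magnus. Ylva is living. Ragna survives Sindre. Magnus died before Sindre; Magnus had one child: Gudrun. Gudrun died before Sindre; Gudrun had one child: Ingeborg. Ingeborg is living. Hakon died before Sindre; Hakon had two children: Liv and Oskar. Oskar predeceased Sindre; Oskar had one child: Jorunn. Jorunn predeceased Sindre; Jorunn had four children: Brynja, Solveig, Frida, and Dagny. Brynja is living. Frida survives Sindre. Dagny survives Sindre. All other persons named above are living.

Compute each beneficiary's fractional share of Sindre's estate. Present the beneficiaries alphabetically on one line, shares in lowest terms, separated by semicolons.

There is no surviving spouse, so the entire estate passes to Sindre's descendants per stirpes.
The estate is divided into 5 equal shares of 1/5 among Vidar, Asgeir, Hallvard, Njord, Hakon.
Vidar is living and takes 1/5.
Asgeir is living and takes 1/5.
Hallvard predeceased; the 1/5 allotted to Hallvard's branch passes to Hallvard's issue by representation.
The 1/5 is divided into 3 equal shares of 1/15 among Kolbein, Tove, Eirik.
Kolbein is living and takes 1/15.
Tove is living and takes 1/15.
Eirik is living and takes 1/15.
Njord predeceased; the 1/5 allotted to Njord's branch passes to Njord's issue by representation.
The 1/5 is divided into 4 equal shares of 1/20 among Trygve, Ylva, Ragna, Magnus.
Trygve is living and takes 1/20.
Ylva is living and takes 1/20.
Ragna is living and takes 1/20.
Magnus predeceased; the 1/20 allotted to Magnus's branch passes to Magnus's issue by representation.
Gudrun's line is the sole branch at this level, so the full 1/20 passes to Gudrun's issue by representation.
Ingeborg is the sole taker at this level and receives the full 1/20.
Hakon predeceased; the 1/5 allotted to Hakon's branch passes to Hakon's issue by representation.
The 1/5 is divided into 2 equal shares of 1/10 among Liv, Oskar.
Liv is living and takes 1/10.
Oskar predeceased; the 1/10 allotted to Oskar's branch passes to Oskar's issue by representation.
Jorunn's line is the sole branch at this level, so the full 1/10 passes to Jorunn's issue by representation.
The 1/10 is divided into 4 equal shares of 1/40 among Brynja, Solveig, Frida, Dagny.
Brynja is living and takes 1/40.
Solveig is living and takes 1/40.
Frida is living and takes 1/40.
Dagny is living and takes 1/40.

Asgeir 1/5; Brynja 1/40; Dagny 1/40; Eirik 1/15; Frida 1/40; Ingeborg 1/20; Kolbein 1/15; Liv 1/10; Ragna 1/20; Solveig 1/40; Tove 1/15; Trygve 1/20; Vidar 1/5; Ylva 1/20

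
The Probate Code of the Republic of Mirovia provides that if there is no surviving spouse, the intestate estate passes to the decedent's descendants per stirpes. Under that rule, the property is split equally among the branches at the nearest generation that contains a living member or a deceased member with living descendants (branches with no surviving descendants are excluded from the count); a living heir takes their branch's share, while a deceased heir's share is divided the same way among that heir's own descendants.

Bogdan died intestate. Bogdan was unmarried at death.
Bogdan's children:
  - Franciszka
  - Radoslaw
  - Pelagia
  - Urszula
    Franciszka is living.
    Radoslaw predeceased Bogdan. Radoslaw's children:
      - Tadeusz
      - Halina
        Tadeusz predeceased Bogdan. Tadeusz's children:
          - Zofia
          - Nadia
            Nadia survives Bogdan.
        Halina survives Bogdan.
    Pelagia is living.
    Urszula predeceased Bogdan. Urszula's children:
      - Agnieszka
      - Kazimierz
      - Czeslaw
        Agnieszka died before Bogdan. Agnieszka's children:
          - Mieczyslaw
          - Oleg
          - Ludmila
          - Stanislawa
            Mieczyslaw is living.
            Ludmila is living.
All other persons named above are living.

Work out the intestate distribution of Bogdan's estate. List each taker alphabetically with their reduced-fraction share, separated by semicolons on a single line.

There is no surviving spouse, so the entire estate passes to Bogdan's descendants per stirpes.
The estate is divided into 4 equal shares of 1/4 among Franciszka, Radoslaw, Pelagia, Urszula.
Franciszka is living and takes 1/4.
Radoslaw predeceased; the 1/4 allotted to Radoslaw's branch passes to Radoslaw's issue by representation.
The 1/4 is divided into 2 equal shares of 1/8 among Tadeusz, Halina.
Tadeusz predeceased; the 1/8 allotted to Tadeusz's branch passes to Tadeusz's issue by representation.
The 1/8 is divided into 2 equal shares of 1/16 among Zofia, Nadia.
Zofia is living and takes 1/16.
Nadia is living and takes 1/16.
Halina is living and takes 1/8.
Pelagia is living and takes 1/4.
Urszula predeceased; the 1/4 allotted to Urszula's branch passes to Urszula's issue by representation.
The 1/4 is divided into 3 equal shares of 1/12 among Agnieszka, Kazimierz, Czeslaw.
Agnieszka predeceased; the 1/12 allotted to Agnieszka's branch passes to Agnieszka's issue by representation.
The 1/12 is divided into 4 equal shares of 1/48 among Mieczyslaw, Oleg, Ludmila, Stanislawa.
Mieczyslaw is living and takes 1/48.
Oleg is living and takes 1/48.
Ludmila is living and takes 1/48.
Stanislawa is living and takes 1/48.
Kazimierz is living and takes 1/12.
Czeslaw is living and takes 1/12.

Czeslaw 1/12; Franciszka 1/4; Halina 1/8; Kazimierz 1/12; Ludmila 1/48; Mieczyslaw 1/48; Nadia 1/16; Oleg 1/48; Pelagia 1/4; Stanislawa 1/48; Zofia 1/16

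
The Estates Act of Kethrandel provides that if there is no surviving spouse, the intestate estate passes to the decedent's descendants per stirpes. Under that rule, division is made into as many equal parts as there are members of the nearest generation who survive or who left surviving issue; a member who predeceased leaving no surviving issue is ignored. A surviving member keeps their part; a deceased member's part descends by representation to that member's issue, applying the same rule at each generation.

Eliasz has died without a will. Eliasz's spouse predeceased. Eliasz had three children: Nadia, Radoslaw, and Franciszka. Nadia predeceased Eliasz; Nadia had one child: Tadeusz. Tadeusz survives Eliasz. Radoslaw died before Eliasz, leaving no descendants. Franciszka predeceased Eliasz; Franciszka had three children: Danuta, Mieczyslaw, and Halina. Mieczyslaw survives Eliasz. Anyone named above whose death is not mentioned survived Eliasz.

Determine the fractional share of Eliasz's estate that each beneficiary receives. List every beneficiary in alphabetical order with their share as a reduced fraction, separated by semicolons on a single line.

Danuta 1/6; Halina 1/6; Mieczyslaw 1/6; Tadeusz 1/2

There is no surviving spouse, so the entire estate passes to Eliasz's descendants per stirpes.
Radoslaw left no surviving issue, so that branch lapses and is disregarded.
The estate is divided into 2 equal shares of 1/2 among Nadia, Franciszka.
Nadia predeceased; the 1/2 allotted to Nadia's branch passes to Nadia's issue by representation.
Tadeusz is the sole taker at this level and receives the full 1/2.
Franciszka predeceased; the 1/2 allotted to Franciszka's branch passes to Franciszka's issue by representation.
The 1/2 is divided into 3 equal shares of 1/6 among Danuta, Mieczyslaw, Halina.
Danuta is living and takes 1/6.
Mieczyslaw is living and takes 1/6.
Halina is living and takes 1/6.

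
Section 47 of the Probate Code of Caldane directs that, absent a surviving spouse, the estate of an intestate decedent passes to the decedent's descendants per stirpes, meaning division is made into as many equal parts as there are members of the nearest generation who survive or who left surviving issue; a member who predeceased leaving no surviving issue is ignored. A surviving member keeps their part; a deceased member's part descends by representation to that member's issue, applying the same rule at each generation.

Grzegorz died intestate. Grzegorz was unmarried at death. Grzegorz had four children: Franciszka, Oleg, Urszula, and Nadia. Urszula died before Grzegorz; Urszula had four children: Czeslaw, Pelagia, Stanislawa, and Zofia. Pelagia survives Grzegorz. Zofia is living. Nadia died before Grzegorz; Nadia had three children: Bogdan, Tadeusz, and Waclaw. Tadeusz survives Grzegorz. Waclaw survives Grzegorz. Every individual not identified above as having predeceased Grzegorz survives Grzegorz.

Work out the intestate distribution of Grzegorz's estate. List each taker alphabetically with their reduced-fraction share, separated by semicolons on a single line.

There is no surviving spouse, so the entire estate passes to Grzegorz's descendants per stirpes.
The estate is divided into 4 equal shares of 1/4 among Franciszka, Oleg, Urszula, Nadia.
Franciszka is living and takes 1/4.
Oleg is living and takes 1/4.
Urszula predeceased; the 1/4 allotted to Urszula's branch passes to Urszula's issue by representation.
The 1/4 is divided into 4 equal shares of 1/16 among Czeslaw, Pelagia, Stanislawa, Zofia.
Czeslaw is living and takes 1/16.
Pelagia is living and takes 1/16.
Stanislawa is living and takes 1/16.
Zofia is living and takes 1/16.
Nadia predeceased; the 1/4 allotted to Nadia's branch passes to Nadia's issue by representation.
The 1/4 is divided into 3 equal shares of 1/12 among Bogdan, Tadeusz, Waclaw.
Bogdan is living and takes 1/12.
Tadeusz is living and takes 1/12.
Waclaw is living and takes 1/12.

Bogdan 1/12; Czeslaw 1/16; Franciszka 1/4; Oleg 1/4; Pelagia 1/16; Stanislawa 1/16; Tadeusz 1/12; Waclaw 1/12; Zofia 1/16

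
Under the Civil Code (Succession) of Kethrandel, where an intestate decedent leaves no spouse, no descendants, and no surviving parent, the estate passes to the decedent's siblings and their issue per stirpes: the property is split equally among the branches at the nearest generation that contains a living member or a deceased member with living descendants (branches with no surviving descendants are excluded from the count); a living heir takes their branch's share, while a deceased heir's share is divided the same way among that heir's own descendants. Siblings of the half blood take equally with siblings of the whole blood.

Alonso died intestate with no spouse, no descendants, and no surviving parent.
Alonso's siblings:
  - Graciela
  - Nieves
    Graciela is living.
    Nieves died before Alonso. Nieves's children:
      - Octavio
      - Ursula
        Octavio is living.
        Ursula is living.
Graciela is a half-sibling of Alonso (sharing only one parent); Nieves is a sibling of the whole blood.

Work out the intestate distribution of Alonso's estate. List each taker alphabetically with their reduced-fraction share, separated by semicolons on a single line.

Graciela 1/2; Octavio 1/4; Ursula 1/4

No spouse, descendants, or parent survives, so the estate passes to Alonso's siblings per stirpes.
Half-blood and whole-blood siblings take equally under the stated rule.
The estate is divided into 2 equal shares of 1/2 among Graciela, Nieves.
Graciela is living and takes 1/2.
Nieves predeceased; the 1/2 allotted to Nieves's branch passes to Nieves's issue by representation.
The 1/2 is divided into 2 equal shares of 1/4 among Octavio, Ursula.
Octavio is living and takes 1/4.
Ursula is living and takes 1/4.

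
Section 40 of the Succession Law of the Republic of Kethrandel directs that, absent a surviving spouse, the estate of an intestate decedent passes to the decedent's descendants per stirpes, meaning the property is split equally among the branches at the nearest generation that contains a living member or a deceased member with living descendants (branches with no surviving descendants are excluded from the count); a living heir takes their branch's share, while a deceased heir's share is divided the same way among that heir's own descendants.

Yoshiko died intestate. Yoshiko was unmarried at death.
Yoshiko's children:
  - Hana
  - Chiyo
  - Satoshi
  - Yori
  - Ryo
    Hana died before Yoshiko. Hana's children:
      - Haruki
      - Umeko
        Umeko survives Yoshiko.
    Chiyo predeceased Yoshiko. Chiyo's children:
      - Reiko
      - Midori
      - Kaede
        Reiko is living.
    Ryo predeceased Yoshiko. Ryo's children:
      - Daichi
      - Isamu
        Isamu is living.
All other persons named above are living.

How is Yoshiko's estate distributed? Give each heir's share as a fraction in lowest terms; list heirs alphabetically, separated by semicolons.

There is no surviving spouse, so the entire estate passes to Yoshiko's descendants per stirpes.
The estate is divided into 5 equal shares of 1/5 among Hana, Chiyo, Satoshi, Yori, Ryo.
Hana predeceased; the 1/5 allotted to Hana's branch passes to Hana's issue by representation.
The 1/5 is divided into 2 equal shares of 1/10 among Haruki, Umeko.
Haruki is living and takes 1/10.
Umeko is living and takes 1/10.
Chiyo predeceased; the 1/5 allotted to Chiyo's branch passes to Chiyo's issue by representation.
The 1/5 is divided into 3 equal shares of 1/15 among Reiko, Midori, Kaede.
Reiko is living and takes 1/15.
Midori is living and takes 1/15.
Kaede is living and takes 1/15.
Satoshi is living and takes 1/5.
Yori is living and takes 1/5.
Ryo predeceased; the 1/5 allotted to Ryo's branch passes to Ryo's issue by representation.
The 1/5 is divided into 2 equal shares of 1/10 among Daichi, Isamu.
Daichi is living and takes 1/10.
Isamu is living and takes 1/10.

Daichi 1/10; Haruki 1/10; Isamu 1/10; Kaede 1/15; Midori 1/15; Reiko 1/15; Satoshi 1/5; Umeko 1/10; Yori 1/5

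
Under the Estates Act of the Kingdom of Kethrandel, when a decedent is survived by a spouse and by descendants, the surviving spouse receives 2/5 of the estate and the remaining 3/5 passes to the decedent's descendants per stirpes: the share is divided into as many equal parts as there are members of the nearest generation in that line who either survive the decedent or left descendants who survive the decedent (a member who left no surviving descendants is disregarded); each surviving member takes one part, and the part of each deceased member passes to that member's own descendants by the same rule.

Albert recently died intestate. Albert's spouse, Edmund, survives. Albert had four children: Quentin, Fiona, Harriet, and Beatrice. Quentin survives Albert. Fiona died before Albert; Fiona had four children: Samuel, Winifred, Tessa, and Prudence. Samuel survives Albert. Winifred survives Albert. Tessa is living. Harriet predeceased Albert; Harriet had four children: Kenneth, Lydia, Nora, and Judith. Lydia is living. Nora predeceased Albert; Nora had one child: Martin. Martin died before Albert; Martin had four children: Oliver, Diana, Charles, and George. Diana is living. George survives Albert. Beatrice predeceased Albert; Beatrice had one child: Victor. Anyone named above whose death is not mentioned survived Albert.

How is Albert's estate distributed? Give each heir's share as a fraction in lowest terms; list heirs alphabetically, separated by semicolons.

Edmund, as surviving spouse, takes 2/5.
The remaining 3/5 passes to Albert's descendants per stirpes.
The 3/5 is divided into 4 equal shares of 3/20 among Quentin, Fiona, Harriet, Beatrice.
Quentin is living and takes 3/20.
Fiona predeceased; the 3/20 allotted to Fiona's branch passes to Fiona's issue by representation.
The 3/20 is divided into 4 equal shares of 3/80 among Samuel, Winifred, Tessa, Prudence.
Samuel is living and takes 3/80.
Winifred is living and takes 3/80.
Tessa is living and takes 3/80.
Prudence is living and takes 3/80.
Harriet predeceased; the 3/20 allotted to Harriet's branch passes to Harriet's issue by representation.
The 3/20 is divided into 4 equal shares of 3/80 among Kenneth, Lydia, Nora, Judith.
Kenneth is living and takes 3/80.
Lydia is living and takes 3/80.
Nora predeceased; the 3/80 allotted to Nora's branch passes to Nora's issue by representation.
Martin's line is the sole branch at this level, so the full 3/80 passes to Martin's issue by representation.
The 3/80 is divided into 4 equal shares of 3/320 among Oliver, Diana, Charles, George.
Oliver is living and takes 3/320.
Diana is living and takes 3/320.
Charles is living and takes 3/320.
George is living and takes 3/320.
Judith is living and takes 3/80.
Beatrice predeceased; the 3/20 allotted to Beatrice's branch passes to Beatrice's issue by representation.
Victor is the sole taker at this level and receives the full 3/20.

Charles 3/320; Diana 3/320; Edmund 2/5; George 3/320; Judith 3/80; Kenneth 3/80; Lydia 3/80; Oliver 3/320; Prudence 3/80; Quentin 3/20; Samuel 3/80; Tessa 3/80; Victor 3/20; Winifred 3/80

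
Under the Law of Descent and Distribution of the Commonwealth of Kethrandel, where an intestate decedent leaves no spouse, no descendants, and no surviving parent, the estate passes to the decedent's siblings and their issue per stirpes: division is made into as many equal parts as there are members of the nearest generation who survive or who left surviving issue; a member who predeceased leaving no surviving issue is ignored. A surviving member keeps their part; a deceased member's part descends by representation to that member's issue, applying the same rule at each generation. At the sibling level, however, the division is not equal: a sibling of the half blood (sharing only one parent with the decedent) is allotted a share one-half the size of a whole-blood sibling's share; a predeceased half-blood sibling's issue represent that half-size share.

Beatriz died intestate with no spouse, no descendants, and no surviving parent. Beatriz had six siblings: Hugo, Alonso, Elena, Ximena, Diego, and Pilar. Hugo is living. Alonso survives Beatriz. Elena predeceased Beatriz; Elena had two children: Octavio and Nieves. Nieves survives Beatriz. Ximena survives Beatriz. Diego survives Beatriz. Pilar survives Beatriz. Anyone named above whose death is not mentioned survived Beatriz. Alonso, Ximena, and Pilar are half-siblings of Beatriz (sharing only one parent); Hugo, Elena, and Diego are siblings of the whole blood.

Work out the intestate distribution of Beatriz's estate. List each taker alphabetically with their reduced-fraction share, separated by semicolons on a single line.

Alonso 1/9; Diego 2/9; Hugo 2/9; Nieves 1/9; Octavio 1/9; Pilar 1/9; Ximena 1/9

No spouse, descendants, or parent survives, so the estate passes to Beatriz's siblings per stirpes.
Half-blood siblings count for one-half the weight of whole-blood siblings at the initial division.
Dividing 1 in proportion to weights (total weight 9/2): Hugo (weight 1) → 2/9; Alonso (weight 1/2) → 1/9; Elena (weight 1) → 2/9; Ximena (weight 1/2) → 1/9; Diego (weight 1) → 2/9; Pilar (weight 1/2) → 1/9.
Hugo is living and takes 2/9.
Alonso is living and takes 1/9.
Elena predeceased; the 2/9 allotted to Elena's branch passes to Elena's issue by representation.
The 2/9 is divided into 2 equal shares of 1/9 among Octavio, Nieves.
Octavio is living and takes 1/9.
Nieves is living and takes 1/9.
Ximena is living and takes 1/9.
Diego is living and takes 2/9.
Pilar is living and takes 1/9.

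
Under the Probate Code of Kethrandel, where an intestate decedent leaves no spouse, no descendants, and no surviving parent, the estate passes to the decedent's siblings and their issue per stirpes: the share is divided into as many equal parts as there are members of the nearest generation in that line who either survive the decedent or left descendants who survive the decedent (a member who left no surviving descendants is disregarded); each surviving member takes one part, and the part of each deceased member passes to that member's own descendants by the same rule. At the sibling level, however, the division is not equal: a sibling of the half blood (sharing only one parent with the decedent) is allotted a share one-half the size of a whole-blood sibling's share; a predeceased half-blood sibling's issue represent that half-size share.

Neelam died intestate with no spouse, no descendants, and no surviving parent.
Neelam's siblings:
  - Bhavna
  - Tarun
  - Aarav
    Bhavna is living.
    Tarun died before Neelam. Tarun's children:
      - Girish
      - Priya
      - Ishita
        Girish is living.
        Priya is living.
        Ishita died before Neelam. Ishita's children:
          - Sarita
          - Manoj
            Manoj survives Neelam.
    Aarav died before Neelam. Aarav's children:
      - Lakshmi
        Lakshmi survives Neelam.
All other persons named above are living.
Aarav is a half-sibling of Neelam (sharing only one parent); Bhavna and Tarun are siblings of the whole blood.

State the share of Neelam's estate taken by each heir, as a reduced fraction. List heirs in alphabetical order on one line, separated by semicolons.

Bhavna 2/5; Girish 2/15; Lakshmi 1/5; Manoj 1/15; Priya 2/15; Sarita 1/15

No spouse, descendants, or parent survives, so the estate passes to Neelam's siblings per stirpes.
Half-blood siblings count for one-half the weight of whole-blood siblings at the initial division.
Dividing 1 in proportion to weights (total weight 5/2): Bhavna (weight 1) → 2/5; Tarun (weight 1) → 2/5; Aarav (weight 1/2) → 1/5.
Bhavna is living and takes 2/5.
Tarun predeceased; the 2/5 allotted to Tarun's branch passes to Tarun's issue by representation.
The 2/5 is divided into 3 equal shares of 2/15 among Girish, Priya, Ishita.
Girish is living and takes 2/15.
Priya is living and takes 2/15.
Ishita predeceased; the 2/15 allotted to Ishita's branch passes to Ishita's issue by representation.
The 2/15 is divided into 2 equal shares of 1/15 among Sarita, Manoj.
Sarita is living and takes 1/15.
Manoj is living and takes 1/15.
Aarav predeceased; the 1/5 allotted to Aarav's branch passes to Aarav's issue by representation.
Lakshmi is the sole taker at this level and receives the full 1/5.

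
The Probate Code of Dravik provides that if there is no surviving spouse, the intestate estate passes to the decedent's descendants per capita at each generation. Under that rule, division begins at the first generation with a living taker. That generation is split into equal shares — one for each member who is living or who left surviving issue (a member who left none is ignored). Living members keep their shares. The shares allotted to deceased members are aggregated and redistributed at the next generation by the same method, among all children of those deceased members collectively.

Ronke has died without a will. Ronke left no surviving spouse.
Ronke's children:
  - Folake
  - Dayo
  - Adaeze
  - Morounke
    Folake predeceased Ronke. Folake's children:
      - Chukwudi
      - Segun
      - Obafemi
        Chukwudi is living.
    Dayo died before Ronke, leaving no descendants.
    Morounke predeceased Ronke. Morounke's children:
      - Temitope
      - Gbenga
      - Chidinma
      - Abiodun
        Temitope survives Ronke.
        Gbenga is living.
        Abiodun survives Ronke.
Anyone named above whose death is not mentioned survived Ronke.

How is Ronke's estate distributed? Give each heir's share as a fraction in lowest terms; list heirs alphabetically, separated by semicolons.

There is no surviving spouse, so the entire estate passes to Ronke's descendants per capita at each generation.
At generation 1 (Folake, Adaeze, Morounke) there are 3 shares of (1)/3 = 1/3 each.
Living: Adaeze — each takes 1/3.
Deceased: Folake and Morounke. Their combined 2/3 is pooled and carried to generation 2.
At generation 2 (Chukwudi, Segun, Obafemi, Temitope, Gbenga, Chidinma, Abiodun) there are 7 shares of (2/3)/7 = 2/21 each.
Living: Chukwudi, Segun, Obafemi, Temitope, Gbenga, Chidinma, and Abiodun — each takes 2/21.

Abiodun 2/21; Adaeze 1/3; Chidinma 2/21; Chukwudi 2/21; Gbenga 2/21; Obafemi 2/21; Segun 2/21; Temitope 2/21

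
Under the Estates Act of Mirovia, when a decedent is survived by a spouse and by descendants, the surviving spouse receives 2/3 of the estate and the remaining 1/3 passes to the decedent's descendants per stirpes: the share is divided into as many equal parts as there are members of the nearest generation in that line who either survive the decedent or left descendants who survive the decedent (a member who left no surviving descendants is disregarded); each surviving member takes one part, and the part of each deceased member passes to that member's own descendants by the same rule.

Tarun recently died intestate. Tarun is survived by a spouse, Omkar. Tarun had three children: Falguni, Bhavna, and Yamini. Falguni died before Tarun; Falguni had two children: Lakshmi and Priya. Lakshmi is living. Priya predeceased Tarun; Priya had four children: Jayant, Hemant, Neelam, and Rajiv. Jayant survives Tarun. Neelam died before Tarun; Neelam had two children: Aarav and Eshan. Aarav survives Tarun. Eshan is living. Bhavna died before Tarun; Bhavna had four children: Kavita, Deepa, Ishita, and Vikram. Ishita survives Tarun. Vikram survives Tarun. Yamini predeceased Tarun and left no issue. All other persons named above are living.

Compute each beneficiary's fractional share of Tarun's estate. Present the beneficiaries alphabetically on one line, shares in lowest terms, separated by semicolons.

Aarav 1/96; Deepa 1/24; Eshan 1/96; Hemant 1/48; Ishita 1/24; Jayant 1/48; Kavita 1/24; Lakshmi 1/12; Omkar 2/3; Rajiv 1/48; Vikram 1/24

Omkar, as surviving spouse, takes 2/3.
The remaining 1/3 passes to Tarun's descendants per stirpes.
Yamini left no surviving issue, so that branch lapses and is disregarded.
The 1/3 is divided into 2 equal shares of 1/6 among Falguni, Bhavna.
Falguni predeceased; the 1/6 allotted to Falguni's branch passes to Falguni's issue by representation.
The 1/6 is divided into 2 equal shares of 1/12 among Lakshmi, Priya.
Lakshmi is living and takes 1/12.
Priya predeceased; the 1/12 allotted to Priya's branch passes to Priya's issue by representation.
The 1/12 is divided into 4 equal shares of 1/48 among Jayant, Hemant, Neelam, Rajiv.
Jayant is living and takes 1/48.
Hemant is living and takes 1/48.
Neelam predeceased; the 1/48 allotted to Neelam's branch passes to Neelam's issue by representation.
The 1/48 is divided into 2 equal shares of 1/96 among Aarav, Eshan.
Aarav is living and takes 1/96.
Eshan is living and takes 1/96.
Rajiv is living and takes 1/48.
Bhavna predeceased; the 1/6 allotted to Bhavna's branch passes to Bhavna's issue by representation.
The 1/6 is divided into 4 equal shares of 1/24 among Kavita, Deepa, Ishita, Vikram.
Kavita is living and takes 1/24.
Deepa is living and takes 1/24.
Ishita is living and takes 1/24.
Vikram is living and takes 1/24.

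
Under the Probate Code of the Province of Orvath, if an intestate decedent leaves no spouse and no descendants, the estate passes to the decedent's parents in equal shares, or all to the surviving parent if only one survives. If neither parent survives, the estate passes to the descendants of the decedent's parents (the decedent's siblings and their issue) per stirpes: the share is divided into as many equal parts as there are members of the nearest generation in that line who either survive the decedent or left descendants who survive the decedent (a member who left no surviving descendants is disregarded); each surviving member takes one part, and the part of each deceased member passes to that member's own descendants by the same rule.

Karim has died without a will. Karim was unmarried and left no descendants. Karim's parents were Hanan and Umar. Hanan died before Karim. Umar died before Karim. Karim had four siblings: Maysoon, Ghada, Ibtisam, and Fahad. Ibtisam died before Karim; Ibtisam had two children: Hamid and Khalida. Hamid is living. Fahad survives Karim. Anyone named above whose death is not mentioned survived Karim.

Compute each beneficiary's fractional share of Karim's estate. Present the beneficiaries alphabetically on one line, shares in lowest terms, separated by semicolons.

Fahad 1/4; Ghada 1/4; Hamid 1/8; Khalida 1/8; Maysoon 1/4

Neither parent survives and there are no descendants, so the estate passes to Karim's siblings and their issue per stirpes.
The estate is divided into 4 equal shares of 1/4 among Maysoon, Ghada, Ibtisam, Fahad.
Maysoon is living and takes 1/4.
Ghada is living and takes 1/4.
Ibtisam predeceased; the 1/4 allotted to Ibtisam's branch passes to Ibtisam's issue by representation.
The 1/4 is divided into 2 equal shares of 1/8 among Hamid, Khalida.
Hamid is living and takes 1/8.
Khalida is living and takes 1/8.
Fahad is living and takes 1/4.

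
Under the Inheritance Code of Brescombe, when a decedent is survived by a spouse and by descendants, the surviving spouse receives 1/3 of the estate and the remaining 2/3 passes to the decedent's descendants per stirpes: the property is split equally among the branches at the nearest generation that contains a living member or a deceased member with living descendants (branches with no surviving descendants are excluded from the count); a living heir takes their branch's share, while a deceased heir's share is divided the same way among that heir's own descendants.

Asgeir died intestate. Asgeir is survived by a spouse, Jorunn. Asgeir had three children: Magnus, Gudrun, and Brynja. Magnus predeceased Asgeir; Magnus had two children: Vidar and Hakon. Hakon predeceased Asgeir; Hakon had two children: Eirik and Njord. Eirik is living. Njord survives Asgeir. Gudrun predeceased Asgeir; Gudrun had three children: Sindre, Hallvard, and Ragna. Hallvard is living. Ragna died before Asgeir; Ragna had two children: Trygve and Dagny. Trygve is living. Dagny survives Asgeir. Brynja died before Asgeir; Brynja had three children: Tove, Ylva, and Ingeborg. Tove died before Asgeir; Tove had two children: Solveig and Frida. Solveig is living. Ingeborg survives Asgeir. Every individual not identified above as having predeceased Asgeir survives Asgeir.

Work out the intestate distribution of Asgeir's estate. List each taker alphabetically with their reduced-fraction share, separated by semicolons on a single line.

Dagny 1/27; Eirik 1/18; Frida 1/27; Hallvard 2/27; Ingeborg 2/27; Jorunn 1/3; Njord 1/18; Sindre 2/27; Solveig 1/27; Trygve 1/27; Vidar 1/9; Ylva 2/27

Jorunn, as surviving spouse, takes 1/3.
The remaining 2/3 passes to Asgeir's descendants per stirpes.
The 2/3 is divided into 3 equal shares of 2/9 among Magnus, Gudrun, Brynja.
Magnus predeceased; the 2/9 allotted to Magnus's branch passes to Magnus's issue by representation.
The 2/9 is divided into 2 equal shares of 1/9 among Vidar, Hakon.
Vidar is living and takes 1/9.
Hakon predeceased; the 1/9 allotted to Hakon's branch passes to Hakon's issue by representation.
The 1/9 is divided into 2 equal shares of 1/18 among Eirik, Njord.
Eirik is living and takes 1/18.
Njord is living and takes 1/18.
Gudrun predeceased; the 2/9 allotted to Gudrun's branch passes to Gudrun's issue by representation.
The 2/9 is divided into 3 equal shares of 2/27 among Sindre, Hallvard, Ragna.
Sindre is living and takes 2/27.
Hallvard is living and takes 2/27.
Ragna predeceased; the 2/27 allotted to Ragna's branch passes to Ragna's issue by representation.
The 2/27 is divided into 2 equal shares of 1/27 among Trygve, Dagny.
Trygve is living and takes 1/27.
Dagny is living and takes 1/27.
Brynja predeceased; the 2/9 allotted to Brynja's branch passes to Brynja's issue by representation.
The 2/9 is divided into 3 equal shares of 2/27 among Tove, Ylva, Ingeborg.
Tove predeceased; the 2/27 allotted to Tove's branch passes to Tove's issue by representation.
The 2/27 is divided into 2 equal shares of 1/27 among Solveig, Frida.
Solveig is living and takes 1/27.
Frida is living and takes 1/27.
Ylva is living and takes 2/27.
Ingeborg is living and takes 2/27.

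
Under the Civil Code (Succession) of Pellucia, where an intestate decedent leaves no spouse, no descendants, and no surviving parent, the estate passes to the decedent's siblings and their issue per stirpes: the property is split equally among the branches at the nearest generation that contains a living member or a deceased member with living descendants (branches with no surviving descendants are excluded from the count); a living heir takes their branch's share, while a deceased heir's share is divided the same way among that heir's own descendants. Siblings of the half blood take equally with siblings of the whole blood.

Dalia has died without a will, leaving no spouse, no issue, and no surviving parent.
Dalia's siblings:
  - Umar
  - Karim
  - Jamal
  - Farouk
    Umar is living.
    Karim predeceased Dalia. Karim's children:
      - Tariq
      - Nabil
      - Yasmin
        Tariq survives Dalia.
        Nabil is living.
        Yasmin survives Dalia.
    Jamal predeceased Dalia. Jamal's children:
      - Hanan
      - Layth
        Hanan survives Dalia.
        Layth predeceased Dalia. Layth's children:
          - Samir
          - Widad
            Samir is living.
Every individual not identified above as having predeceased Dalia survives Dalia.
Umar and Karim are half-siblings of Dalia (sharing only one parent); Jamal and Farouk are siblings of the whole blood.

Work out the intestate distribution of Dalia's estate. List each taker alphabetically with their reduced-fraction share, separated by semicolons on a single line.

No spouse, descendants, or parent survives, so the estate passes to Dalia's siblings per stirpes.
Half-blood and whole-blood siblings take equally under the stated rule.
The estate is divided into 4 equal shares of 1/4 among Umar, Karim, Jamal, Farouk.
Umar is living and takes 1/4.
Karim predeceased; the 1/4 allotted to Karim's branch passes to Karim's issue by representation.
The 1/4 is divided into 3 equal shares of 1/12 among Tariq, Nabil, Yasmin.
Tariq is living and takes 1/12.
Nabil is living and takes 1/12.
Yasmin is living and takes 1/12.
Jamal predeceased; the 1/4 allotted to Jamal's branch passes to Jamal's issue by representation.
The 1/4 is divided into 2 equal shares of 1/8 among Hanan, Layth.
Hanan is living and takes 1/8.
Layth predeceased; the 1/8 allotted to Layth's branch passes to Layth's issue by representation.
The 1/8 is divided into 2 equal shares of 1/16 among Samir, Widad.
Samir is living and takes 1/16.
Widad is living and takes 1/16.
Farouk is living and takes 1/4.

Farouk 1/4; Hanan 1/8; Nabil 1/12; Samir 1/16; Tariq 1/12; Umar 1/4; Widad 1/16; Yasmin 1/12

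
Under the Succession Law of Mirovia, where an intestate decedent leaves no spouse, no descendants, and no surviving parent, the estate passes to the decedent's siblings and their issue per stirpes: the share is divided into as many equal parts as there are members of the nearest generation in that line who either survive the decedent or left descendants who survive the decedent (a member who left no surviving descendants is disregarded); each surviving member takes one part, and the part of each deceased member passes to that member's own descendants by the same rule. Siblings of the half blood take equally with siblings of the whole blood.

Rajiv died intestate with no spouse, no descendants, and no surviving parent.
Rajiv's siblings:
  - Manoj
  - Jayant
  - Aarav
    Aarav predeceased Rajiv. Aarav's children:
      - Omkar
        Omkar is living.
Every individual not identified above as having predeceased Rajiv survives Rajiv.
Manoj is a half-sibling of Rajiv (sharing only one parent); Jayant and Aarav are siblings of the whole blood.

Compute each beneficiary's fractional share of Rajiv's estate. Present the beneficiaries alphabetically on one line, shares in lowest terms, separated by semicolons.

No spouse, descendants, or parent survives, so the estate passes to Rajiv's siblings per stirpes.
Half-blood and whole-blood siblings take equally under the stated rule.
The estate is divided into 3 equal shares of 1/3 among Manoj, Jayant, Aarav.
Manoj is living and takes 1/3.
Jayant is living and takes 1/3.
Aarav predeceased; the 1/3 allotted to Aarav's branch passes to Aarav's issue by representation.
Omkar is the sole taker at this level and receives the full 1/3.

Jayant 1/3; Manoj 1/3; Omkar 1/3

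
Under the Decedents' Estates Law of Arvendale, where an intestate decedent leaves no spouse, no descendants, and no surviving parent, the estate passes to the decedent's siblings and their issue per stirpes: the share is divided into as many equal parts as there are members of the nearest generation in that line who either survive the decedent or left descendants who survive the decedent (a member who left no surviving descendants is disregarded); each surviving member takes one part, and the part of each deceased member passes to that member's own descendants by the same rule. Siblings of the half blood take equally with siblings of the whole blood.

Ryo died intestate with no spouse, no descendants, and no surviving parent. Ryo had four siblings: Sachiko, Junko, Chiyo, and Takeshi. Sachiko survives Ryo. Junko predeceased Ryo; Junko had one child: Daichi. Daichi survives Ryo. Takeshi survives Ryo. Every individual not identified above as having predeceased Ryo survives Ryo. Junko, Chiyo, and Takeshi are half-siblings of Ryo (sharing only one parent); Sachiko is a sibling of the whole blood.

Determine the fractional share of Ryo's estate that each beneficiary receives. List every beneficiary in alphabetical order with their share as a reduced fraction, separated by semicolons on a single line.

No spouse, descendants, or parent survives, so the estate passes to Ryo's siblings per stirpes.
Half-blood and whole-blood siblings take equally under the stated rule.
The estate is divided into 4 equal shares of 1/4 among Sachiko, Junko, Chiyo, Takeshi.
Sachiko is living and takes 1/4.
Junko predeceased; the 1/4 allotted to Junko's branch passes to Junko's issue by representation.
Daichi is the sole taker at this level and receives the full 1/4.
Chiyo is living and takes 1/4.
Takeshi is living and takes 1/4.

Chiyo 1/4; Daichi 1/4; Sachiko 1/4; Takeshi 1/4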